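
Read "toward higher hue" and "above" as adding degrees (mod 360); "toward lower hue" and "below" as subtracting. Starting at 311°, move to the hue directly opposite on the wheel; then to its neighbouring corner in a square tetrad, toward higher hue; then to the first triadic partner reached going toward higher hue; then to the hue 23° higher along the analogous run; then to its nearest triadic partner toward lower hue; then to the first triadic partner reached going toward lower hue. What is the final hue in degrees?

+180° (complement): 311 + 180 = 491 → 491 − 360 = 131°
+90° (square ↑): 131 + 90 = 221°
+120° (triadic ↑): 221 + 120 = 341°
+23° (analog 23° ↑): 341 + 23 = 364 → 364 − 360 = 4°
−120° (triadic ↓): 4 − 120 = -116 → -116 + 360 = 244°
−120° (triadic ↓): 244 − 120 = 124°

124°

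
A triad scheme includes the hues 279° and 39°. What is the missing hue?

A triad places three hues 120° apart.
The full set through 39° is {39°, 159°, 279°}.
Given {39°, 279°}, the missing hue is 159°.

159°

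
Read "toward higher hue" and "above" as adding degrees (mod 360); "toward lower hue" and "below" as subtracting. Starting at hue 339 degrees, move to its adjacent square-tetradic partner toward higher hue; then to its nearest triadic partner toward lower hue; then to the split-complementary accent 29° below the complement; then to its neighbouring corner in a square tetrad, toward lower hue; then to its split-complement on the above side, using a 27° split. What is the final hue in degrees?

217°

square ↑ +90°: 339 + 90 = 429 → 429 − 360 = 69°
triadic ↓ −120°: 69 − 120 = -51 → -51 + 360 = 309°
split-comp 29° ↓ +151°: 309 + 151 = 460 → 460 − 360 = 100°
square ↓ −90°: 100 − 90 = 10°
split-comp 27° ↑ +207°: 10 + 207 = 217°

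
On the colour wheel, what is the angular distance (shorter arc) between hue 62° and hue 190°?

|62 − 190| = 128.
128 ≤ 180, so the shorter arc is 128°.

128°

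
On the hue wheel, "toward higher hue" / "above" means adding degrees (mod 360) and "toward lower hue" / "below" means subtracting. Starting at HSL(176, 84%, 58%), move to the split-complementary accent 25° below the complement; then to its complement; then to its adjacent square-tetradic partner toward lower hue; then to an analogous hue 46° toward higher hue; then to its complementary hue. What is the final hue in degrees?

287°

split-comp 25° ↓ +155°: 176 + 155 = 331°
complement +180°: 331 + 180 = 511 → 511 − 360 = 151°
square ↓ −90°: 151 − 90 = 61°
analog 46° ↑ +46°: 61 + 46 = 107°
complement +180°: 107 + 180 = 287°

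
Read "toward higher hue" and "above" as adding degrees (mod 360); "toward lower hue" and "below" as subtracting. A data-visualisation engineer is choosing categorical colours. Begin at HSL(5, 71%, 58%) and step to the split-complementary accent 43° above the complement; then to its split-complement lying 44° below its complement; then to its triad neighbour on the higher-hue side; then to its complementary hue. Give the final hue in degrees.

304°

split-comp 43° ↑ +223°: 5 + 223 = 228°
split-comp 44° ↓ +136°: 228 + 136 = 364 → 364 − 360 = 4°
triadic ↑ +120°: 4 + 120 = 124°
complement +180°: 124 + 180 = 304°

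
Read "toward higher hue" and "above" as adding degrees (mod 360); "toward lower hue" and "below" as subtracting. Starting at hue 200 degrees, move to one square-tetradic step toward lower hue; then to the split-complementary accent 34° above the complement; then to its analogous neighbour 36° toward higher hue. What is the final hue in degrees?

200 − 90 = 110°   (square ↓)
110 + 214 = 324°   (split-comp 34° ↑)
324 + 36 = 360 → 360 − 360 = 0°   (analog 36° ↑)

0°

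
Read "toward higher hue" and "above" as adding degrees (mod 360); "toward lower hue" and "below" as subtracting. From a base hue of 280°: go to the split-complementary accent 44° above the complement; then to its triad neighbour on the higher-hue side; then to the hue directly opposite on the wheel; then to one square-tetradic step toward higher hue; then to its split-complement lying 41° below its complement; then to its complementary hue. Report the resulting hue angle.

split-comp 44° ↑ +224°: 280 + 224 = 504 → 504 − 360 = 144°
triadic ↑ +120°: 144 + 120 = 264°
complement +180°: 264 + 180 = 444 → 444 − 360 = 84°
square ↑ +90°: 84 + 90 = 174°
split-comp 41° ↓ +139°: 174 + 139 = 313°
complement +180°: 313 + 180 = 493 → 493 − 360 = 133°

133°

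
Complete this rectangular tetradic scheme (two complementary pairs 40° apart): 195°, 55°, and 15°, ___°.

A rectangular tetradic uses two complementary pairs 40° apart: offsets 0°, 40°, 180°, 220°.
Among {15°, 55°, 195°}, 15° and 195° are a 180° pair.
The remaining hue 55° needs its own complement: 55 + 180 = 235°

235°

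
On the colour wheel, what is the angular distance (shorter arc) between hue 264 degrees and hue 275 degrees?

11°

|264 − 275| = 11.
11 ≤ 180, so the shorter arc is 11°.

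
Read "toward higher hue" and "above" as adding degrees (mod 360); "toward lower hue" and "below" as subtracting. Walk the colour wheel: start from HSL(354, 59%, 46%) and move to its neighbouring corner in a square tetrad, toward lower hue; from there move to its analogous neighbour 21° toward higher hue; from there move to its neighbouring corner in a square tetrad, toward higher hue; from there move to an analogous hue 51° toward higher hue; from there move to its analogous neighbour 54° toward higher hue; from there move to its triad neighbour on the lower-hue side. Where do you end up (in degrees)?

0°

−90° (square ↓): 354 − 90 = 264°
+21° (analog 21° ↑): 264 + 21 = 285°
+90° (square ↑): 285 + 90 = 375 → 375 − 360 = 15°
+51° (analog 51° ↑): 15 + 51 = 66°
+54° (analog 54° ↑): 66 + 54 = 120°
−120° (triadic ↓): 120 − 120 = 0°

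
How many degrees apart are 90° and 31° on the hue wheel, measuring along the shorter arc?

59°

|90 − 31| = 59.
59 ≤ 180, so the shorter arc is 59°.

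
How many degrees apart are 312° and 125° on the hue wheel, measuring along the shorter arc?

173°

|312 − 125| = 187.
The shorter arc is 360 − 187 = 173°.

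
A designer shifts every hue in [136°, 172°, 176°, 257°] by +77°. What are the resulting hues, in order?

213°, 249°, 253°, 334°

136 + 77 = 213°
172 + 77 = 249°
176 + 77 = 253°
257 + 77 = 334°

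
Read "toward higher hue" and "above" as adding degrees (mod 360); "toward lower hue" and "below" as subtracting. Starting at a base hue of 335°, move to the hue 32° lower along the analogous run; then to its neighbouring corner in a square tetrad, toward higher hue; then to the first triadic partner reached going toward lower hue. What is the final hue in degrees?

273°

analog 32° ↓ −32°: 335 − 32 = 303°
square ↑ +90°: 303 + 90 = 393 → 393 − 360 = 33°
triadic ↓ −120°: 33 − 120 = -87 → -87 + 360 = 273°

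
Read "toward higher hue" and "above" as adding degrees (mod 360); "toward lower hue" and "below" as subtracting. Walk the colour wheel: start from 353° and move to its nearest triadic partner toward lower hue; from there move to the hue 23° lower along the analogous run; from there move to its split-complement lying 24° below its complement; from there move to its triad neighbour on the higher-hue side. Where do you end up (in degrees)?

126°

353 − 120 = 233°   (triadic ↓)
233 − 23 = 210°   (analog 23° ↓)
210 + 156 = 366 → 366 − 360 = 6°   (split-comp 24° ↓)
6 + 120 = 126°   (triadic ↑)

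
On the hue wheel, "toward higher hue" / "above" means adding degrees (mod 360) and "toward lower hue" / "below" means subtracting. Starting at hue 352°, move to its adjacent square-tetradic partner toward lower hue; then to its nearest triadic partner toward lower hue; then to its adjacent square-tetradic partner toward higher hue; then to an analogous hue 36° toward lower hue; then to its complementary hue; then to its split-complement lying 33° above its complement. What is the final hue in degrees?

229°

square ↓ −90°: 352 − 90 = 262°
triadic ↓ −120°: 262 − 120 = 142°
square ↑ +90°: 142 + 90 = 232°
analog 36° ↓ −36°: 232 − 36 = 196°
complement +180°: 196 + 180 = 376 → 376 − 360 = 16°
split-comp 33° ↑ +213°: 16 + 213 = 229°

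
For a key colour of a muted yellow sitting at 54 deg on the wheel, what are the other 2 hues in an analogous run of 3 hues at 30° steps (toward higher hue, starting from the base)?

Analogous hues sit every 30° along the wheel.
54 + 30 = 84°
54 + 60 = 114°

84° and 114°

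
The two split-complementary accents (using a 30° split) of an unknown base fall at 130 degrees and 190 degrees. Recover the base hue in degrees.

340°

The accents sit 30° either side of the complement, so the complement is their short-arc midpoint on the wheel.
Short-arc midpoint of 130° and 190°: 160°.
Base is 180° from the complement: 160 − 180 = -20 → -20 + 360 = 340°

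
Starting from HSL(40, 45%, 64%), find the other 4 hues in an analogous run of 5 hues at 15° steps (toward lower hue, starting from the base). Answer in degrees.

Analogous hues sit every 15° along the wheel.
40 − 15 = 25°
40 − 30 = 10°
40 − 45 = -5 → -5 + 360 = 355°
40 − 60 = -20 → -20 + 360 = 340°

25°, 10°, 355° and 340°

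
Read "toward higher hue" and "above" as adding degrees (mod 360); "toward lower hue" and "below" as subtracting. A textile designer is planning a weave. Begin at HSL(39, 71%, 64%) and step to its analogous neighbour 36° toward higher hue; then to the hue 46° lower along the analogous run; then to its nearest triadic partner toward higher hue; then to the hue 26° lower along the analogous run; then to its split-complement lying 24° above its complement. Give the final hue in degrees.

327°

analog 36° ↑ +36°: 39 + 36 = 75°
analog 46° ↓ −46°: 75 − 46 = 29°
triadic ↑ +120°: 29 + 120 = 149°
analog 26° ↓ −26°: 149 − 26 = 123°
split-comp 24° ↑ +204°: 123 + 204 = 327°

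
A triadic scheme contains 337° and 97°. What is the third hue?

A triad spaces three hues 120° apart.
The full set is {97°, 217°, 337°}.

217°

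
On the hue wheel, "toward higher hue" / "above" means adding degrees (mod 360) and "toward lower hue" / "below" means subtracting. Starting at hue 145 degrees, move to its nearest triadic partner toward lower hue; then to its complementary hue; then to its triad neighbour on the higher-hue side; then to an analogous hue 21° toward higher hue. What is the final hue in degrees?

145 − 120 = 25°   (triadic ↓)
25 + 180 = 205°   (complement)
205 + 120 = 325°   (triadic ↑)
325 + 21 = 346°   (analog 21° ↑)

346°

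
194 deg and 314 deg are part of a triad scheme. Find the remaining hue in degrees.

74°

A triad places three hues 120° apart.
The full set through 194° is {74°, 194°, 314°}.
Given {194°, 314°}, the missing hue is 74°.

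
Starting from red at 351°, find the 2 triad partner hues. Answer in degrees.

A triad places three hues 120° apart.
351 + 120 = 471 → 471 − 360 = 111°
351 + 240 = 591 → 591 − 360 = 231°

111° and 231°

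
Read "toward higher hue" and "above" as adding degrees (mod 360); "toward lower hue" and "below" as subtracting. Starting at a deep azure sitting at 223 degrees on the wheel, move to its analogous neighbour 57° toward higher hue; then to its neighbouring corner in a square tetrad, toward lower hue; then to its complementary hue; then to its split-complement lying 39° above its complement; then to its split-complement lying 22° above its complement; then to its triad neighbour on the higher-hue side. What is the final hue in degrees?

analog 57° ↑ +57°: 223 + 57 = 280°
square ↓ −90°: 280 − 90 = 190°
complement +180°: 190 + 180 = 370 → 370 − 360 = 10°
split-comp 39° ↑ +219°: 10 + 219 = 229°
split-comp 22° ↑ +202°: 229 + 202 = 431 → 431 − 360 = 71°
triadic ↑ +120°: 71 + 120 = 191°

191°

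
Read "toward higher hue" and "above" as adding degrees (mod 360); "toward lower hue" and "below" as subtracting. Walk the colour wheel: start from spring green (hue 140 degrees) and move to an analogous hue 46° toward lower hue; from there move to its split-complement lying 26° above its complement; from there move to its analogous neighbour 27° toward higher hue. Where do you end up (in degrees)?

analog 46° ↓ −46°: 140 − 46 = 94°
split-comp 26° ↑ +206°: 94 + 206 = 300°
analog 27° ↑ +27°: 300 + 27 = 327°

327°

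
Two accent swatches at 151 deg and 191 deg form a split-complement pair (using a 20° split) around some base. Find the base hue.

351°

The accents sit 20° either side of the complement, so the complement is their short-arc midpoint on the wheel.
Short-arc midpoint of 151° and 191°: 171°.
Base is 180° from the complement: 171 − 180 = -9 → -9 + 360 = 351°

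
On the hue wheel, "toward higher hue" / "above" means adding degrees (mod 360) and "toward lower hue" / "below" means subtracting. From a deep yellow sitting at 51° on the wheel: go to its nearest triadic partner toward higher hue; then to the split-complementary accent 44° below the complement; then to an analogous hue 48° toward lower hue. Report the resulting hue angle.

259°

51 + 120 = 171°   (triadic ↑)
171 + 136 = 307°   (split-comp 44° ↓)
307 − 48 = 259°   (analog 48° ↓)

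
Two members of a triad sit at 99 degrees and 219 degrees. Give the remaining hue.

339°

A triad spaces three hues 120° apart.
The full set is {99°, 219°, 339°}.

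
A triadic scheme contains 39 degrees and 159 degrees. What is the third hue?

A triad spaces three hues 120° apart.
The full set is {39°, 159°, 279°}.

279°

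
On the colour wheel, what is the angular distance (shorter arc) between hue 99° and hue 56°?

|99 − 56| = 43.
43 ≤ 180, so the shorter arc is 43°.

43°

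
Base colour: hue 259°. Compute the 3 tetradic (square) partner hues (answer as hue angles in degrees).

A square tetradic scheme places four hues every 90°.
259 + 90 = 349°
259 + 180 = 439 → 439 − 360 = 79°
259 + 270 = 529 → 529 − 360 = 169°

349°, 79° and 169°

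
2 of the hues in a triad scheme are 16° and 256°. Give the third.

136°

A triad places three hues 120° apart.
The full set through 16° is {16°, 136°, 256°}.
Given {16°, 256°}, the missing hue is 136°.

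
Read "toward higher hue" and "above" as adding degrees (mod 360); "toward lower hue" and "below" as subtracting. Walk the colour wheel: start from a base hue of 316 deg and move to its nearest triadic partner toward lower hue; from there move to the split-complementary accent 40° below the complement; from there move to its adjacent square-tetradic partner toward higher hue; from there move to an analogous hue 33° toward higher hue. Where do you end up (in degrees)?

−120° (triadic ↓): 316 − 120 = 196°
+140° (split-comp 40° ↓): 196 + 140 = 336°
+90° (square ↑): 336 + 90 = 426 → 426 − 360 = 66°
+33° (analog 33° ↑): 66 + 33 = 99°

99°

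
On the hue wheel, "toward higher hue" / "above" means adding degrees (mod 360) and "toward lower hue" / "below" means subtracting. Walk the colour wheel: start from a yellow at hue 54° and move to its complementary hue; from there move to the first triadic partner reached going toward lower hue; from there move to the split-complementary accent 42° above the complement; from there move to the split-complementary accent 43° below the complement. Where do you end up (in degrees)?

+180° (complement): 54 + 180 = 234°
−120° (triadic ↓): 234 − 120 = 114°
+222° (split-comp 42° ↑): 114 + 222 = 336°
+137° (split-comp 43° ↓): 336 + 137 = 473 → 473 − 360 = 113°

113°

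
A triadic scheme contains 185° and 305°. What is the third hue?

65°

A triad spaces three hues 120° apart.
The full set is {65°, 185°, 305°}.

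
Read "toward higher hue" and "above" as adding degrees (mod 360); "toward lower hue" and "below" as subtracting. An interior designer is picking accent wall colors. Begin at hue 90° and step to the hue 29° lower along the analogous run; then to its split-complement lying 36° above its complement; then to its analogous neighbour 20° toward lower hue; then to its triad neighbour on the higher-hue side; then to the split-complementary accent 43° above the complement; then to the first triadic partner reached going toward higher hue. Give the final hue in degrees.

analog 29° ↓ −29°: 90 − 29 = 61°
split-comp 36° ↑ +216°: 61 + 216 = 277°
analog 20° ↓ −20°: 277 − 20 = 257°
triadic ↑ +120°: 257 + 120 = 377 → 377 − 360 = 17°
split-comp 43° ↑ +223°: 17 + 223 = 240°
triadic ↑ +120°: 240 + 120 = 360 → 360 − 360 = 0°

0°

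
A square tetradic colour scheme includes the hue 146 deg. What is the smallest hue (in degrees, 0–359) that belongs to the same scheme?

56°

A square tetradic scheme places four hues every 90°.
The full set through 146° is {56°, 146°, 236°, 326°}.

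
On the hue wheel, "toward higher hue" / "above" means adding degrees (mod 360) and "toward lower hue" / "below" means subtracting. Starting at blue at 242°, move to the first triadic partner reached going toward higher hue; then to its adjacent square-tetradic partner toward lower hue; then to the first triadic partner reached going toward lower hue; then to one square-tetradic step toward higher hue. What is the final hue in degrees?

+120° (triadic ↑): 242 + 120 = 362 → 362 − 360 = 2°
−90° (square ↓): 2 − 90 = -88 → -88 + 360 = 272°
−120° (triadic ↓): 272 − 120 = 152°
+90° (square ↑): 152 + 90 = 242°

242°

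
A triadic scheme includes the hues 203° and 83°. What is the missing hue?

323°

A triad places three hues 120° apart.
The full set through 83° is {83°, 203°, 323°}.
Given {83°, 203°}, the missing hue is 323°.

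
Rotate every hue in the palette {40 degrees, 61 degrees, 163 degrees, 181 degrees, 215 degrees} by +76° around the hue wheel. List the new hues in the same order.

40 + 76 = 116°
61 + 76 = 137°
163 + 76 = 239°
181 + 76 = 257°
215 + 76 = 291°

116°, 137°, 239°, 257°, 291°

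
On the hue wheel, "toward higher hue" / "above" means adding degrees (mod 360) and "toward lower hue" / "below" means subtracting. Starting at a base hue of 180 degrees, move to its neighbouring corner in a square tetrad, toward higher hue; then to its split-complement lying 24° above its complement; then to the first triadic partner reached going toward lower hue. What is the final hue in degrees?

+90° (square ↑): 180 + 90 = 270°
+204° (split-comp 24° ↑): 270 + 204 = 474 → 474 − 360 = 114°
−120° (triadic ↓): 114 − 120 = -6 → -6 + 360 = 354°

354°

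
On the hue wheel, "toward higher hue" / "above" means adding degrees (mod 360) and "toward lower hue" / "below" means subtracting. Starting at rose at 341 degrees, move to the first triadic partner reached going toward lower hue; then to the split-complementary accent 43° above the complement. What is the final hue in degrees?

84°

−120° (triadic ↓): 341 − 120 = 221°
+223° (split-comp 43° ↑): 221 + 223 = 444 → 444 − 360 = 84°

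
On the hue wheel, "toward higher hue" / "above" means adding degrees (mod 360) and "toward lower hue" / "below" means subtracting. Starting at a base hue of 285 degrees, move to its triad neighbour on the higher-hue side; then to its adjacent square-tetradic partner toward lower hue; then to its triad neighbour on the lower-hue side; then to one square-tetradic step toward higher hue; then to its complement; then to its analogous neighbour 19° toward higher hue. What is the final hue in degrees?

124°

triadic ↑ +120°: 285 + 120 = 405 → 405 − 360 = 45°
square ↓ −90°: 45 − 90 = -45 → -45 + 360 = 315°
triadic ↓ −120°: 315 − 120 = 195°
square ↑ +90°: 195 + 90 = 285°
complement +180°: 285 + 180 = 465 → 465 − 360 = 105°
analog 19° ↑ +19°: 105 + 19 = 124°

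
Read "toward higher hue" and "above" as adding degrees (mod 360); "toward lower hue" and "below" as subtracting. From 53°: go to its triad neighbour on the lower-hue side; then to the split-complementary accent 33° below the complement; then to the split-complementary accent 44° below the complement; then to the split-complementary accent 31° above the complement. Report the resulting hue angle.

67°

53 − 120 = -67 → -67 + 360 = 293°   (triadic ↓)
293 + 147 = 440 → 440 − 360 = 80°   (split-comp 33° ↓)
80 + 136 = 216°   (split-comp 44° ↓)
216 + 211 = 427 → 427 − 360 = 67°   (split-comp 31° ↑)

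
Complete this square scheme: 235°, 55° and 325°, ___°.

145°

A square tetradic scheme places four hues every 90°.
The full set through 55° is {55°, 145°, 235°, 325°}.
Given {55°, 235°, 325°}, the missing hue is 145°.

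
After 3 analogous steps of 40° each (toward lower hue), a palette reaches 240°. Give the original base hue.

0°

3 steps of 40° (toward lower hue) give a net shift of −120°.
Start = end − shift: 240 + 120 = 360 → 360 − 360 = 0°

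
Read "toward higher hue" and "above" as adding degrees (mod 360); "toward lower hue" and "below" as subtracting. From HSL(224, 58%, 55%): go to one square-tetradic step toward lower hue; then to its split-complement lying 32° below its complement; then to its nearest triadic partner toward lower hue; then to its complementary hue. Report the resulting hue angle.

342°

−90° (square ↓): 224 − 90 = 134°
+148° (split-comp 32° ↓): 134 + 148 = 282°
−120° (triadic ↓): 282 − 120 = 162°
+180° (complement): 162 + 180 = 342°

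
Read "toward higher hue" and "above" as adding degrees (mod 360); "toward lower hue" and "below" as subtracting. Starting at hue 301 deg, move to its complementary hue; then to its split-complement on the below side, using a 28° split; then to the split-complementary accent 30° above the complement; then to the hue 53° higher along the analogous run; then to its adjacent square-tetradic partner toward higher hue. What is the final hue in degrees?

266°

complement +180°: 301 + 180 = 481 → 481 − 360 = 121°
split-comp 28° ↓ +152°: 121 + 152 = 273°
split-comp 30° ↑ +210°: 273 + 210 = 483 → 483 − 360 = 123°
analog 53° ↑ +53°: 123 + 53 = 176°
square ↑ +90°: 176 + 90 = 266°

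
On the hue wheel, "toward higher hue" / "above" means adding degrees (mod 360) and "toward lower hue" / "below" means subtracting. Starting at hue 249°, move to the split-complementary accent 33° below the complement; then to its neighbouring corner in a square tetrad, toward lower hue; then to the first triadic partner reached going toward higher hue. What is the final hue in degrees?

249 + 147 = 396 → 396 − 360 = 36°   (split-comp 33° ↓)
36 − 90 = -54 → -54 + 360 = 306°   (square ↓)
306 + 120 = 426 → 426 − 360 = 66°   (triadic ↑)

66°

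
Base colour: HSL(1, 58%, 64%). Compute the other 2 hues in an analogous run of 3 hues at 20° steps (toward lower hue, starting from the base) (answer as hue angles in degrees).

341° and 321°

1 − 20 = -19 → -19 + 360 = 341°
1 − 40 = -39 → -39 + 360 = 321°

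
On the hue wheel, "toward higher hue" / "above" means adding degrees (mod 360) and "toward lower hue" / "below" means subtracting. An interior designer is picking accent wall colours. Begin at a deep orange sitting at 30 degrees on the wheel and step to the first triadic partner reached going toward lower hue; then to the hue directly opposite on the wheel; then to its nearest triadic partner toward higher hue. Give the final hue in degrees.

210°

−120° (triadic ↓): 30 − 120 = -90 → -90 + 360 = 270°
+180° (complement): 270 + 180 = 450 → 450 − 360 = 90°
+120° (triadic ↑): 90 + 120 = 210°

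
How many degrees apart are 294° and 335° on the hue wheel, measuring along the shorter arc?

41°

|294 − 335| = 41.
41 ≤ 180, so the shorter arc is 41°.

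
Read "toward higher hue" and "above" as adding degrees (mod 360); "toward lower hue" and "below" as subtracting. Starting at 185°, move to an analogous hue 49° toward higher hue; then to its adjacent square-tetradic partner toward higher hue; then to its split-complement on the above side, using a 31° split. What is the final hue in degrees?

175°

185 + 49 = 234°   (analog 49° ↑)
234 + 90 = 324°   (square ↑)
324 + 211 = 535 → 535 − 360 = 175°   (split-comp 31° ↑)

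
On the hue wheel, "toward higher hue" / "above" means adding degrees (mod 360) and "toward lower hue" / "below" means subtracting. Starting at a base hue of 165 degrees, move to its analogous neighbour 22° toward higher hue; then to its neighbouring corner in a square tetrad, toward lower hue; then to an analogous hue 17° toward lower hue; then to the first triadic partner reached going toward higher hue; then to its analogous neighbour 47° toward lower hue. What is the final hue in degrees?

+22° (analog 22° ↑): 165 + 22 = 187°
−90° (square ↓): 187 − 90 = 97°
−17° (analog 17° ↓): 97 − 17 = 80°
+120° (triadic ↑): 80 + 120 = 200°
−47° (analog 47° ↓): 200 − 47 = 153°

153°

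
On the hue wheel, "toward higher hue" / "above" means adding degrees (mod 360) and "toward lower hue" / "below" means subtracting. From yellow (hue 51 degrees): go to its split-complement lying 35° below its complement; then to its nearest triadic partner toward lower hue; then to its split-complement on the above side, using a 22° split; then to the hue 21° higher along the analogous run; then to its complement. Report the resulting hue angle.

+145° (split-comp 35° ↓): 51 + 145 = 196°
−120° (triadic ↓): 196 − 120 = 76°
+202° (split-comp 22° ↑): 76 + 202 = 278°
+21° (analog 21° ↑): 278 + 21 = 299°
+180° (complement): 299 + 180 = 479 → 479 − 360 = 119°

119°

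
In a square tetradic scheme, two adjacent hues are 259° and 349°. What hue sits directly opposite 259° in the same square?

A square tetradic scheme places four hues 90° apart; opposite corners are 180° apart.
259 + 180 = 439 → 439 − 360 = 79°

79°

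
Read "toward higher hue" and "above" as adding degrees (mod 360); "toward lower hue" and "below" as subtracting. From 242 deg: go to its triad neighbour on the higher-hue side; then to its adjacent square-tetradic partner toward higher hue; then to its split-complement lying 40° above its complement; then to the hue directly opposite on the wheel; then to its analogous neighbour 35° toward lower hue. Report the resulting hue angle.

triadic ↑ +120°: 242 + 120 = 362 → 362 − 360 = 2°
square ↑ +90°: 2 + 90 = 92°
split-comp 40° ↑ +220°: 92 + 220 = 312°
complement +180°: 312 + 180 = 492 → 492 − 360 = 132°
analog 35° ↓ −35°: 132 − 35 = 97°

97°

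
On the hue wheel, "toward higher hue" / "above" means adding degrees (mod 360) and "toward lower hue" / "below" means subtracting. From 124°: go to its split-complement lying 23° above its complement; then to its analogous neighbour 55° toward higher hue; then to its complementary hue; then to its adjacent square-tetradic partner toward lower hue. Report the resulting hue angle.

112°

+203° (split-comp 23° ↑): 124 + 203 = 327°
+55° (analog 55° ↑): 327 + 55 = 382 → 382 − 360 = 22°
+180° (complement): 22 + 180 = 202°
−90° (square ↓): 202 − 90 = 112°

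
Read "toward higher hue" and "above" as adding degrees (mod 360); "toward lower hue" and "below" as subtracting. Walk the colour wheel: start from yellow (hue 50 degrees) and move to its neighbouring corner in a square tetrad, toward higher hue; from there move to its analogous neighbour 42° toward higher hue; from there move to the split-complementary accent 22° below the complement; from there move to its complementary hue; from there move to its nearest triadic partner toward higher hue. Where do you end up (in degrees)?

280°

+90° (square ↑): 50 + 90 = 140°
+42° (analog 42° ↑): 140 + 42 = 182°
+158° (split-comp 22° ↓): 182 + 158 = 340°
+180° (complement): 340 + 180 = 520 → 520 − 360 = 160°
+120° (triadic ↑): 160 + 120 = 280°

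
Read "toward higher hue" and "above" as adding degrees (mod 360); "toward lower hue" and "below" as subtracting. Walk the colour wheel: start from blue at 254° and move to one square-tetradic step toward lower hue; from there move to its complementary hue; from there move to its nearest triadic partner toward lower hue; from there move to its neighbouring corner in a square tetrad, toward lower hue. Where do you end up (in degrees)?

134°

254 − 90 = 164°   (square ↓)
164 + 180 = 344°   (complement)
344 − 120 = 224°   (triadic ↓)
224 − 90 = 134°   (square ↓)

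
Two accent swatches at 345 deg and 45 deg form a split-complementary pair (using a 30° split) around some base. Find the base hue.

195°

The accents sit 30° either side of the complement, so the complement is their short-arc midpoint on the wheel.
Short-arc midpoint of 345° and 45°: 15°.
Base is 180° from the complement: 15 − 180 = -165 → -165 + 360 = 195°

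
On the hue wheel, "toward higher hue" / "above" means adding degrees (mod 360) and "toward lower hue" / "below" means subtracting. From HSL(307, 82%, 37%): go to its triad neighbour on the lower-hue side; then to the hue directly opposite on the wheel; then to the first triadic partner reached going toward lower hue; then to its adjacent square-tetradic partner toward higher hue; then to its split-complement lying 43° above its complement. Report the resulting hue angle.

307 − 120 = 187°   (triadic ↓)
187 + 180 = 367 → 367 − 360 = 7°   (complement)
7 − 120 = -113 → -113 + 360 = 247°   (triadic ↓)
247 + 90 = 337°   (square ↑)
337 + 223 = 560 → 560 − 360 = 200°   (split-comp 43° ↑)

200°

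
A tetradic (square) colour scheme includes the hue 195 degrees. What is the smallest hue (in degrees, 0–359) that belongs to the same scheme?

A square tetradic scheme places four hues every 90°.
The full set through 195° is {15°, 105°, 195°, 285°}.

15°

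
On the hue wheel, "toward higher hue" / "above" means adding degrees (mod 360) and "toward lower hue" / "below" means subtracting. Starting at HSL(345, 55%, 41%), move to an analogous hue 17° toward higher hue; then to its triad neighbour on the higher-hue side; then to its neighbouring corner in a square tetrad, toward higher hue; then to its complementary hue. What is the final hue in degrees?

32°

analog 17° ↑ +17°: 345 + 17 = 362 → 362 − 360 = 2°
triadic ↑ +120°: 2 + 120 = 122°
square ↑ +90°: 122 + 90 = 212°
complement +180°: 212 + 180 = 392 → 392 − 360 = 32°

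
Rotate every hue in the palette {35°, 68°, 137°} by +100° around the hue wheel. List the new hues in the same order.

135°, 168°, 237°

35 + 100 = 135°
68 + 100 = 168°
137 + 100 = 237°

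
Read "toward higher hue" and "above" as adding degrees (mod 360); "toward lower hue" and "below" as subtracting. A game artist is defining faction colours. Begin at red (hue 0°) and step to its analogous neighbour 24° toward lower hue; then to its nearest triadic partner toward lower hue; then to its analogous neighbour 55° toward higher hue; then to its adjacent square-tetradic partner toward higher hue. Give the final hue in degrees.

1°

−24° (analog 24° ↓): 0 − 24 = -24 → -24 + 360 = 336°
−120° (triadic ↓): 336 − 120 = 216°
+55° (analog 55° ↑): 216 + 55 = 271°
+90° (square ↑): 271 + 90 = 361 → 361 − 360 = 1°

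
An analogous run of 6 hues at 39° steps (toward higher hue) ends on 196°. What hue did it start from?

5 steps of 39° (toward higher hue) give a net shift of +195°.
Start = end − shift: 196 − 195 = 1°

1°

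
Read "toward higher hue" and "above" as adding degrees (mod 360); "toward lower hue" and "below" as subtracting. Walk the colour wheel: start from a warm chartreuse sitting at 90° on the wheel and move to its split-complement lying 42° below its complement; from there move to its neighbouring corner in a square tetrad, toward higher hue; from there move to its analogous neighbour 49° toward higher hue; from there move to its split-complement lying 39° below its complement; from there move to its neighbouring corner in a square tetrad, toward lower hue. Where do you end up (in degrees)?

58°

split-comp 42° ↓ +138°: 90 + 138 = 228°
square ↑ +90°: 228 + 90 = 318°
analog 49° ↑ +49°: 318 + 49 = 367 → 367 − 360 = 7°
split-comp 39° ↓ +141°: 7 + 141 = 148°
square ↓ −90°: 148 − 90 = 58°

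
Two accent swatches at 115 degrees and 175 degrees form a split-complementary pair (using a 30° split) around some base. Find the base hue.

The accents sit 30° either side of the complement, so the complement is their short-arc midpoint on the wheel.
Short-arc midpoint of 115° and 175°: 145°.
Base is 180° from the complement: 145 − 180 = -35 → -35 + 360 = 325°

325°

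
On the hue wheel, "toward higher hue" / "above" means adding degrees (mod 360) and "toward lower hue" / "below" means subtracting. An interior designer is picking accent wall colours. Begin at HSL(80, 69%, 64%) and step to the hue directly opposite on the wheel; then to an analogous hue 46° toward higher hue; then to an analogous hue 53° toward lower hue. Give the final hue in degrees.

+180° (complement): 80 + 180 = 260°
+46° (analog 46° ↑): 260 + 46 = 306°
−53° (analog 53° ↓): 306 − 53 = 253°

253°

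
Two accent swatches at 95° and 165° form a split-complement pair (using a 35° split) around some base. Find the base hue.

The accents sit 35° either side of the complement, so the complement is their short-arc midpoint on the wheel.
Short-arc midpoint of 95° and 165°: 130°.
Base is 180° from the complement: 130 − 180 = -50 → -50 + 360 = 310°

310°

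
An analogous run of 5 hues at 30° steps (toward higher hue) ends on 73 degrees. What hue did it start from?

313°

4 steps of 30° (toward higher hue) give a net shift of +120°.
Start = end − shift: 73 − 120 = -47 → -47 + 360 = 313°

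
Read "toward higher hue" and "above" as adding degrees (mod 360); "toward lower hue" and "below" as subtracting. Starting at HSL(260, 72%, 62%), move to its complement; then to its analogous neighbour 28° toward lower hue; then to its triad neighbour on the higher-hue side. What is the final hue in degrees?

260 + 180 = 440 → 440 − 360 = 80°   (complement)
80 − 28 = 52°   (analog 28° ↓)
52 + 120 = 172°   (triadic ↑)

172°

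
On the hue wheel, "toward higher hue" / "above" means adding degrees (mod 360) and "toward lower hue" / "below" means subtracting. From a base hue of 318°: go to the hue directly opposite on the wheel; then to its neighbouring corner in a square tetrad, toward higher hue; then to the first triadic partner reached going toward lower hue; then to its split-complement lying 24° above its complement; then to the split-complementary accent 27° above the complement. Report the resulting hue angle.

complement +180°: 318 + 180 = 498 → 498 − 360 = 138°
square ↑ +90°: 138 + 90 = 228°
triadic ↓ −120°: 228 − 120 = 108°
split-comp 24° ↑ +204°: 108 + 204 = 312°
split-comp 27° ↑ +207°: 312 + 207 = 519 → 519 − 360 = 159°

159°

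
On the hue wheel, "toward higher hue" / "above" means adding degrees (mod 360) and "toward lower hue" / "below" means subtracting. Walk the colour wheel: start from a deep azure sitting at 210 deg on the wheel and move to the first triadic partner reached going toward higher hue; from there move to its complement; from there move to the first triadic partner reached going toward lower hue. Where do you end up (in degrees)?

210 + 120 = 330°   (triadic ↑)
330 + 180 = 510 → 510 − 360 = 150°   (complement)
150 − 120 = 30°   (triadic ↓)

30°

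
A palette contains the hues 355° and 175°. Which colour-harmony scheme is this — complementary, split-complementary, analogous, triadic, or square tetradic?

Sort the hues: 175°, 355°.
Successive gaps around the wheel: 180°, 180°.
Two hues 180° apart are complementary.

complementary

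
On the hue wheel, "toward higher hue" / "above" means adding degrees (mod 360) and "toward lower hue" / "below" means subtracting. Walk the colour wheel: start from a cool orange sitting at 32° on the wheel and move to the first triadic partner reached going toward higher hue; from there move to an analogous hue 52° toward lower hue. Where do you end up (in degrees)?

32 + 120 = 152°   (triadic ↑)
152 − 52 = 100°   (analog 52° ↓)

100°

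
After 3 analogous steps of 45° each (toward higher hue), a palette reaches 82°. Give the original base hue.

3 steps of 45° (toward higher hue) give a net shift of +135°.
Start = end − shift: 82 − 135 = -53 → -53 + 360 = 307°

307°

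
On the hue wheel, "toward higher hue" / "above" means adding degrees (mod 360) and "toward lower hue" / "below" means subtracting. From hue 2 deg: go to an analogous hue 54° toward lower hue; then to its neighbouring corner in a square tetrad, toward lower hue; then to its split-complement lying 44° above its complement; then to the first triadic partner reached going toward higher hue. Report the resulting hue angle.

202°

2 − 54 = -52 → -52 + 360 = 308°   (analog 54° ↓)
308 − 90 = 218°   (square ↓)
218 + 224 = 442 → 442 − 360 = 82°   (split-comp 44° ↑)
82 + 120 = 202°   (triadic ↑)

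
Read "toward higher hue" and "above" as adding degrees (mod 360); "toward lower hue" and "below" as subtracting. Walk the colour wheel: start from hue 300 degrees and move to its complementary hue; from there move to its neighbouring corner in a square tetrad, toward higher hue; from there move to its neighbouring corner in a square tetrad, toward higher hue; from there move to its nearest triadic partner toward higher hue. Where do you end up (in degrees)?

+180° (complement): 300 + 180 = 480 → 480 − 360 = 120°
+90° (square ↑): 120 + 90 = 210°
+90° (square ↑): 210 + 90 = 300°
+120° (triadic ↑): 300 + 120 = 420 → 420 − 360 = 60°

60°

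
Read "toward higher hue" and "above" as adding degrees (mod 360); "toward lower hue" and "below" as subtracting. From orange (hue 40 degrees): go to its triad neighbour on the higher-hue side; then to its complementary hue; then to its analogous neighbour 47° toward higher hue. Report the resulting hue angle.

27°

+120° (triadic ↑): 40 + 120 = 160°
+180° (complement): 160 + 180 = 340°
+47° (analog 47° ↑): 340 + 47 = 387 → 387 − 360 = 27°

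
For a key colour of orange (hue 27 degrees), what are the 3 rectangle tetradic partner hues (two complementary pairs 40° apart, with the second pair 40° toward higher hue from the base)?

A rectangular tetradic uses two complementary pairs 40° apart: offsets 0°, 40°, 180°, 220°.
27 + 40 = 67°
27 + 180 = 207°
27 + 220 = 247°

67°, 207°, 247°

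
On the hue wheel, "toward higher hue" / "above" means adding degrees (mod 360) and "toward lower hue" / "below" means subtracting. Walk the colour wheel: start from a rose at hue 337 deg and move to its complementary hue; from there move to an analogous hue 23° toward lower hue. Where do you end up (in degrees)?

134°

+180° (complement): 337 + 180 = 517 → 517 − 360 = 157°
−23° (analog 23° ↓): 157 − 23 = 134°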